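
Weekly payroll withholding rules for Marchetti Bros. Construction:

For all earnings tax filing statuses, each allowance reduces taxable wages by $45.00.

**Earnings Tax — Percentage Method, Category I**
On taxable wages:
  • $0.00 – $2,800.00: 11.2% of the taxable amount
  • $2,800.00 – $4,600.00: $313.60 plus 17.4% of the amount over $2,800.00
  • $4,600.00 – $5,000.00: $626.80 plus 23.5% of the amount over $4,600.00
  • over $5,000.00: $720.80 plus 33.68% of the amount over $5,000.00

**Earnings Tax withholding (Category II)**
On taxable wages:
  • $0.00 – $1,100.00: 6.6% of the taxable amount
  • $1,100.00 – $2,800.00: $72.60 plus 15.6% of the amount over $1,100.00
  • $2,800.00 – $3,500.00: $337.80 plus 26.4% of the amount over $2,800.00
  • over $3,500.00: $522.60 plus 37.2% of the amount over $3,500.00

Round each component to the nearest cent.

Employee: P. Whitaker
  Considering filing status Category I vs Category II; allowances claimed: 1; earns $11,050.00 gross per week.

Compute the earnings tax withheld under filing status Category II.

$3,314.46

Earnings Tax (Category II): taxable = $11,050.00 − 1×$45.00 = $11,005.00
  $522.60 + 37.2% × ($11,005.00 − $3,500.00) = $522.60 + 37.2% × $7,505.00 = $3,314.46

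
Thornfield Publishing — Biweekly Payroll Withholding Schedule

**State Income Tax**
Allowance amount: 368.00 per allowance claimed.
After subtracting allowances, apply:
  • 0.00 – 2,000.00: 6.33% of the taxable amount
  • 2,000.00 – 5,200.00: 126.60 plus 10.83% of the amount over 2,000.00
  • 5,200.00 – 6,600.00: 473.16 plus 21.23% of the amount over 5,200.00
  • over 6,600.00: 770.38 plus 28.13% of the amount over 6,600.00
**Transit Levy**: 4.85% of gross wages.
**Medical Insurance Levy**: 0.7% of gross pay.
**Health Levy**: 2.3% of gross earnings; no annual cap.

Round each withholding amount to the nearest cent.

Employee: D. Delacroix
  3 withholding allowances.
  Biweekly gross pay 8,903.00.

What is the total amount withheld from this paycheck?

1,806.55

State Income Tax: taxable = 8,903.00 − 3×368.00 = 7,799.00
  770.38 + 28.13% × (7,799.00 − 6,600.00) = 770.38 + 28.13% × 1,199.00 = 1,107.66
Transit Levy: 4.85% × 8,903.00 = 431.80
Medical Insurance Levy: 0.7% × 8,903.00 = 62.32
Health Levy: 2.3% × 8,903.00 = 204.77
Total: 1,107.66 + 431.80 + 62.32 + 204.77 = 1,806.55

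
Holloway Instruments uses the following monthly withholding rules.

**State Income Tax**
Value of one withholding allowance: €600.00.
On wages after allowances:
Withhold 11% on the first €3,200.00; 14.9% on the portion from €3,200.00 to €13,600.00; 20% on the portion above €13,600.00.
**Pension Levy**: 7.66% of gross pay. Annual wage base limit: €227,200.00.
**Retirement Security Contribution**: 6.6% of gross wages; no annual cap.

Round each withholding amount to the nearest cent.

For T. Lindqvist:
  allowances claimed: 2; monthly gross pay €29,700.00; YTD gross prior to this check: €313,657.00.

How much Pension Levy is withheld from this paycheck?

Pension Levy: YTD €313,657.00 ≥ cap €227,200.00 → €0.00

€0.00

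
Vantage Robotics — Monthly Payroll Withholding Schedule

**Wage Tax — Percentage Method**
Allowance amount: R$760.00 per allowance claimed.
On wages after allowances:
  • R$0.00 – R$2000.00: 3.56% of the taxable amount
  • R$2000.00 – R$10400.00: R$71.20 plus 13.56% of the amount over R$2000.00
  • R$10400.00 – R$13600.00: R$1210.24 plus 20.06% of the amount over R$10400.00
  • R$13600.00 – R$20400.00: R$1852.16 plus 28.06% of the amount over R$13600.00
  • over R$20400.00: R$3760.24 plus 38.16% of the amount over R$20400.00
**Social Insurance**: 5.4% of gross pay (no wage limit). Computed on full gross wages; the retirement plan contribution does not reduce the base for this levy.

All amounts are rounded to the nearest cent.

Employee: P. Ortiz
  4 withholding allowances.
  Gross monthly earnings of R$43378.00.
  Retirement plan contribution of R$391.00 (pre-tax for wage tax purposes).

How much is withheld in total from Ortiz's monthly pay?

Wage Tax: taxable = R$43378.00 − R$391.00 − 4×R$760.00 = R$39947.00
  R$3760.24 + 38.16% × (R$39947.00 − R$20400.00) = R$3760.24 + 38.16% × R$19547.00 = R$11219.38
Social Insurance: 5.4% × R$43378.00 = R$2342.41
Total: R$11219.38 + R$2342.41 = R$13561.79

R$13561.79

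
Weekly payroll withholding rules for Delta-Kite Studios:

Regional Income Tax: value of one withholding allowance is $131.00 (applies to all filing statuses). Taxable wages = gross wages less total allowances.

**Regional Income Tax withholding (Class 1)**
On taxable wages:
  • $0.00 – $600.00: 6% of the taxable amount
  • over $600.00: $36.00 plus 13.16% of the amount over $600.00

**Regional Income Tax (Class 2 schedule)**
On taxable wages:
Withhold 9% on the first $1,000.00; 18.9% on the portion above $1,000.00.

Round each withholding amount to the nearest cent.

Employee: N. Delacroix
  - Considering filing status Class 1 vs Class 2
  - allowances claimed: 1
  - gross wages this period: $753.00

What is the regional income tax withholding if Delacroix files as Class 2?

Regional Income Tax (Class 2): taxable = $753.00 − 1×$131.00 = $622.00
  9% × $622.00 = $55.98

$55.98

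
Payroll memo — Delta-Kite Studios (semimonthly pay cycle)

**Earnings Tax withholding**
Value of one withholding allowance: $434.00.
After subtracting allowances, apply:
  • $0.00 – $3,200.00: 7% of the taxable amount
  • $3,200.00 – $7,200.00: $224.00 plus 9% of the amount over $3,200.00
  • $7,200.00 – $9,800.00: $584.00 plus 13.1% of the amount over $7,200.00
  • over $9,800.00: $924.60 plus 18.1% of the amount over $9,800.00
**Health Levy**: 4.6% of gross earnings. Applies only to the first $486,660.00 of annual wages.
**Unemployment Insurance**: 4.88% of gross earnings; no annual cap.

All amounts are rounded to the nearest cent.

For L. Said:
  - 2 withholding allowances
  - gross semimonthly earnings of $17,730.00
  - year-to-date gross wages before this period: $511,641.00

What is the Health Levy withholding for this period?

$0.00

Health Levy: YTD $511,641.00 ≥ cap $486,660.00 → $0.00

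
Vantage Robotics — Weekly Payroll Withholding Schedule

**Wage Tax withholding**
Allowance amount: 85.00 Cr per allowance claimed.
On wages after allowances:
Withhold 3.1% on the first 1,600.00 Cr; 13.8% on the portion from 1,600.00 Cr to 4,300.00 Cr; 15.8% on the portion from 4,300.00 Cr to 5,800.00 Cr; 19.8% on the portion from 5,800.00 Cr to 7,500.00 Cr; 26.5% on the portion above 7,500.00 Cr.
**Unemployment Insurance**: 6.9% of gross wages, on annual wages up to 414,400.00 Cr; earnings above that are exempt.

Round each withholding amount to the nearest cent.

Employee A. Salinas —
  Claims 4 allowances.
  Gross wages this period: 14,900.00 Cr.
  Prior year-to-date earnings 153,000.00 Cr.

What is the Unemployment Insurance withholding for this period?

1,028.10 Cr

Unemployment Insurance: 6.9% × 14,900.00 Cr = 1,028.10 Cr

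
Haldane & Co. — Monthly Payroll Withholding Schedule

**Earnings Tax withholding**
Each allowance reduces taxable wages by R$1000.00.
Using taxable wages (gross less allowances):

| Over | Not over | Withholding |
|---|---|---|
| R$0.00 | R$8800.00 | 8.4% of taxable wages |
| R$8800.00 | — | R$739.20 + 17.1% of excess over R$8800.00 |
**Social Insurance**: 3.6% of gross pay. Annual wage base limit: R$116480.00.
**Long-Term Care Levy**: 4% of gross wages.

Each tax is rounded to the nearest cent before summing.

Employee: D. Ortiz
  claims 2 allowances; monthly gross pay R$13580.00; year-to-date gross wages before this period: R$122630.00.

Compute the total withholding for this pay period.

R$1757.78

Earnings Tax: taxable = R$13580.00 − 2×R$1000.00 = R$11580.00
  R$739.20 + 17.1% × (R$11580.00 − R$8800.00) = R$739.20 + 17.1% × R$2780.00 = R$1214.58
Social Insurance: YTD R$122630.00 ≥ cap R$116480.00 → R$0.00
Long-Term Care Levy: 4% × R$13580.00 = R$543.20
Total: R$1214.58 + R$0.00 + R$543.20 = R$1757.78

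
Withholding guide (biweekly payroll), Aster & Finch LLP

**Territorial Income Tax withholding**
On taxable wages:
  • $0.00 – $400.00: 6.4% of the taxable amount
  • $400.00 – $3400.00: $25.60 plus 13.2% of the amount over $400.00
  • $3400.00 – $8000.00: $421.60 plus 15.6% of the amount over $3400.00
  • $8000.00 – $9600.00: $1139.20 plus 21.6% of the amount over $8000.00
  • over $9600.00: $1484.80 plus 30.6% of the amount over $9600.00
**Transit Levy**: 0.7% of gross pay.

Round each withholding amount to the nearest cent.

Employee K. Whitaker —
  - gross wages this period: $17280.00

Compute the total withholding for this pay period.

Territorial Income Tax: taxable = $17280.00
  $1484.80 + 30.6% × ($17280.00 − $9600.00) = $1484.80 + 30.6% × $7680.00 = $3834.88
Transit Levy: 0.7% × $17280.00 = $120.96
Total: $3834.88 + $120.96 = $3955.84

$3955.84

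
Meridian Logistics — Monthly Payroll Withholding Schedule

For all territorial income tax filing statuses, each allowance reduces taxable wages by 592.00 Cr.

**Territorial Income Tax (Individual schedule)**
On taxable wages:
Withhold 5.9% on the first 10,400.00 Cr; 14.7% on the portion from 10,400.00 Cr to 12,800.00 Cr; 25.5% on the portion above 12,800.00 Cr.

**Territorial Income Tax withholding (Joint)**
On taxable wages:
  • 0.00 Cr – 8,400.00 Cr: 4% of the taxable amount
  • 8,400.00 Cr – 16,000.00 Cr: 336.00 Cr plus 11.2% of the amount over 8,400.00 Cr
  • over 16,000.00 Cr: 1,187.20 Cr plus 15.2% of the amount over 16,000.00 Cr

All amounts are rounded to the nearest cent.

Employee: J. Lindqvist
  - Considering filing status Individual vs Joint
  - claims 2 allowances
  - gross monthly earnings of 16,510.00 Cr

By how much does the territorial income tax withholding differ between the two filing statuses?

Territorial Income Tax (Individual): taxable = 16,510.00 Cr − 2×592.00 Cr = 15,326.00 Cr
  966.40 Cr + 25.5% × (15,326.00 Cr − 12,800.00 Cr) = 966.40 Cr + 25.5% × 2,526.00 Cr = 1,610.53 Cr
Territorial Income Tax (Joint): taxable = 16,510.00 Cr − 2×592.00 Cr = 15,326.00 Cr
  336.00 Cr + 11.2% × (15,326.00 Cr − 8,400.00 Cr) = 336.00 Cr + 11.2% × 6,926.00 Cr = 1,111.71 Cr
Difference: |1,610.53 Cr − 1,111.71 Cr| = 498.82 Cr (higher under Individual)

498.82 Cr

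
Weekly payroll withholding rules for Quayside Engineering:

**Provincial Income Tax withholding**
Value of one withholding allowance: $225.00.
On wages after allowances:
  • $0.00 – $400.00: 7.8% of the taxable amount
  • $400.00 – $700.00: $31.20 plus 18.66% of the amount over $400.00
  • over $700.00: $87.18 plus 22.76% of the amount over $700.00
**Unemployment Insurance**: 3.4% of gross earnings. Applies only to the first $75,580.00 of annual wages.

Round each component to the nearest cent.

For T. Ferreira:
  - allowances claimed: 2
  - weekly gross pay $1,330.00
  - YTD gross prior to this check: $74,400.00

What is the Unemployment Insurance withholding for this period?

Unemployment Insurance: cap $75,580.00 − YTD $74,400.00 = $1,180.00 subject; 3.4% × $1,180.00 = $40.12

$40.12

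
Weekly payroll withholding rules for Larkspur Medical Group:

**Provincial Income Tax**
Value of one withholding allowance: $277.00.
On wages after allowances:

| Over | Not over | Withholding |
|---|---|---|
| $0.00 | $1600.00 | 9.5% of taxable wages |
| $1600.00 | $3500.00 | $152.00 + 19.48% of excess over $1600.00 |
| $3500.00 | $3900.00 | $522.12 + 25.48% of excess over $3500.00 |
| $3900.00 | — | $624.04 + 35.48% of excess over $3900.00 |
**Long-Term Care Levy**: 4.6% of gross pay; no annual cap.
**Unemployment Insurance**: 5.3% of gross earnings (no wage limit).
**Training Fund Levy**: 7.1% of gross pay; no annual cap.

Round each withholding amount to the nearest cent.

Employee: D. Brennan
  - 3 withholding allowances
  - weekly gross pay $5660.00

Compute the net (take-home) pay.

$3744.15

Provincial Income Tax: taxable = $5660.00 − 3×$277.00 = $4829.00
  $624.04 + 35.48% × ($4829.00 − $3900.00) = $624.04 + 35.48% × $929.00 = $953.65
Long-Term Care Levy: 4.6% × $5660.00 = $260.36
Unemployment Insurance: 5.3% × $5660.00 = $299.98
Training Fund Levy: 7.1% × $5660.00 = $401.86
Total withheld: $953.65 + $260.36 + $299.98 + $401.86 = $1915.85
Net pay: $5660.00 − $1915.85 = $3744.15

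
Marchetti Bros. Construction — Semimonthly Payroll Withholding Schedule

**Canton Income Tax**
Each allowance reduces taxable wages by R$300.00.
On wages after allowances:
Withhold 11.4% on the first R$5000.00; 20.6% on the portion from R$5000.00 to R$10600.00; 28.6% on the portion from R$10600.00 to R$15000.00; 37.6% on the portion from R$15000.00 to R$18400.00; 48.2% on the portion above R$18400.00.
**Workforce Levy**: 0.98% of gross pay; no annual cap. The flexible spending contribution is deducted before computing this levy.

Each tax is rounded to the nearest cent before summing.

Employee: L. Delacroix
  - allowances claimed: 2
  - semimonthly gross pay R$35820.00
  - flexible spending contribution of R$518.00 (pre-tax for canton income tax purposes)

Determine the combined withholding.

R$12463.92

Canton Income Tax: taxable = R$35820.00 − R$518.00 − 2×R$300.00 = R$34702.00
  R$4260.40 + 48.2% × (R$34702.00 − R$18400.00) = R$4260.40 + 48.2% × R$16302.00 = R$12117.96
Workforce Levy: 0.98% × R$35302.00 = R$345.96
Total: R$12117.96 + R$345.96 = R$12463.92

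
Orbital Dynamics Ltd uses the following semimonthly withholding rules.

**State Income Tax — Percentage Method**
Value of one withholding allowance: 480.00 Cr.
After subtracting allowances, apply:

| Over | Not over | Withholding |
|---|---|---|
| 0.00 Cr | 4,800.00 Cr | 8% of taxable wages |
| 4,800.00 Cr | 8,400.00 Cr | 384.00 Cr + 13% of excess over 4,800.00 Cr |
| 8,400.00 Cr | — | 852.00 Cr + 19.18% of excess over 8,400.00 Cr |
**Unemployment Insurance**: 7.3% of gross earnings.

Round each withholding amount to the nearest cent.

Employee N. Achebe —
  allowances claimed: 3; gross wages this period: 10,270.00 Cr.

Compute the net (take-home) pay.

State Income Tax: taxable = 10,270.00 Cr − 3×480.00 Cr = 8,830.00 Cr
  852.00 Cr + 19.18% × (8,830.00 Cr − 8,400.00 Cr) = 852.00 Cr + 19.18% × 430.00 Cr = 934.47 Cr
Unemployment Insurance: 7.3% × 10,270.00 Cr = 749.71 Cr
Total withheld: 934.47 Cr + 749.71 Cr = 1,684.18 Cr
Net pay: 10,270.00 Cr − 1,684.18 Cr = 8,585.82 Cr

8,585.82 Cr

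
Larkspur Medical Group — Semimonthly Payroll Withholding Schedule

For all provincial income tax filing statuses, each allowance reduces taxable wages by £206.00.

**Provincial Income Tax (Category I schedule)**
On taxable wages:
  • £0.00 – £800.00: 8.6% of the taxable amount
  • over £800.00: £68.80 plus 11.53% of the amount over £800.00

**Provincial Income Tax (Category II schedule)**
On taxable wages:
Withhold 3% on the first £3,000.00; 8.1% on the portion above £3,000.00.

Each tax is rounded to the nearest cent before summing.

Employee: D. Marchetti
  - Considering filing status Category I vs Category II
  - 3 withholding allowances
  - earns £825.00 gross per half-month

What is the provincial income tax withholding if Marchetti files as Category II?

Provincial Income Tax (Category II): taxable = £825.00 − 3×£206.00 = £207.00
  3% × £207.00 = £6.21

£6.21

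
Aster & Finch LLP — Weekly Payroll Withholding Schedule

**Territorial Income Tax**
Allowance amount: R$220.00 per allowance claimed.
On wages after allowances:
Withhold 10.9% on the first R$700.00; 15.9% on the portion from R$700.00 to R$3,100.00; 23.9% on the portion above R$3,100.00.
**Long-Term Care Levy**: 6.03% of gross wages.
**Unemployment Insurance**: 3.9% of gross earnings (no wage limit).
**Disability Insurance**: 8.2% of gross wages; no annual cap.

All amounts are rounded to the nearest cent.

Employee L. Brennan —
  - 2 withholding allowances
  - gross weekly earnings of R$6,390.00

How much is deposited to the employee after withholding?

Territorial Income Tax: taxable = R$6,390.00 − 2×R$220.00 = R$5,950.00
  R$457.90 + 23.9% × (R$5,950.00 − R$3,100.00) = R$457.90 + 23.9% × R$2,850.00 = R$1,139.05
Long-Term Care Levy: 6.03% × R$6,390.00 = R$385.32
Unemployment Insurance: 3.9% × R$6,390.00 = R$249.21
Disability Insurance: 8.2% × R$6,390.00 = R$523.98
Total withheld: R$1,139.05 + R$385.32 + R$249.21 + R$523.98 = R$2,297.56
Net pay: R$6,390.00 − R$2,297.56 = R$4,092.44

R$4,092.44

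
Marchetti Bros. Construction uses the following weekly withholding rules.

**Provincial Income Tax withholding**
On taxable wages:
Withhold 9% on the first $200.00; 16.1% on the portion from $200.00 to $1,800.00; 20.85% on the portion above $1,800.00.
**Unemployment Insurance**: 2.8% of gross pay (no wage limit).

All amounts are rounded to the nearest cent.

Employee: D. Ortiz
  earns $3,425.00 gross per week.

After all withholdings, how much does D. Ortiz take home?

$2,714.69

Provincial Income Tax: taxable = $3,425.00
  $275.60 + 20.85% × ($3,425.00 − $1,800.00) = $275.60 + 20.85% × $1,625.00 = $614.41
Unemployment Insurance: 2.8% × $3,425.00 = $95.90
Total withheld: $614.41 + $95.90 = $710.31
Net pay: $3,425.00 − $710.31 = $2,714.69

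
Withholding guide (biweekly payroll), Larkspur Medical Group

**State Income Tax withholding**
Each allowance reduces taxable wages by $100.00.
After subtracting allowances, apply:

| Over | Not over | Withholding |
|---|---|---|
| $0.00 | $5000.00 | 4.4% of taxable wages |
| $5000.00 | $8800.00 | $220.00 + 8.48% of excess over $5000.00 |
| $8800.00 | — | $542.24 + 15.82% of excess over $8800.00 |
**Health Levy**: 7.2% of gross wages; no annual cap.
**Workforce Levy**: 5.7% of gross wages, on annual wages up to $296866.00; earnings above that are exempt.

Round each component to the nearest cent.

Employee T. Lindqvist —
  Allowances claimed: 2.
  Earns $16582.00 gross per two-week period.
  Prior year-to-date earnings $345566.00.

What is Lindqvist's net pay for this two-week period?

$13646.39

State Income Tax: taxable = $16582.00 − 2×$100.00 = $16382.00
  $542.24 + 15.82% × ($16382.00 − $8800.00) = $542.24 + 15.82% × $7582.00 = $1741.71
Health Levy: 7.2% × $16582.00 = $1193.90
Workforce Levy: YTD $345566.00 ≥ cap $296866.00 → $0.00
Total withheld: $1741.71 + $1193.90 + $0.00 = $2935.61
Net pay: $16582.00 − $2935.61 = $13646.39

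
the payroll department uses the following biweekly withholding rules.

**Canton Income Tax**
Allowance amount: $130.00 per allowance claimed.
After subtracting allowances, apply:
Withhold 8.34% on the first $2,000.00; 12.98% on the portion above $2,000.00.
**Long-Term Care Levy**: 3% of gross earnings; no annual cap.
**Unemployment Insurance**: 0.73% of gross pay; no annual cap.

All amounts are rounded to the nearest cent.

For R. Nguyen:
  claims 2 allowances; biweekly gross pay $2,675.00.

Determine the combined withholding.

Canton Income Tax: taxable = $2,675.00 − 2×$130.00 = $2,415.00
  $166.80 + 12.98% × ($2,415.00 − $2,000.00) = $166.80 + 12.98% × $415.00 = $220.67
Long-Term Care Levy: 3% × $2,675.00 = $80.25
Unemployment Insurance: 0.73% × $2,675.00 = $19.53
Total: $220.67 + $80.25 + $19.53 = $320.45

$320.45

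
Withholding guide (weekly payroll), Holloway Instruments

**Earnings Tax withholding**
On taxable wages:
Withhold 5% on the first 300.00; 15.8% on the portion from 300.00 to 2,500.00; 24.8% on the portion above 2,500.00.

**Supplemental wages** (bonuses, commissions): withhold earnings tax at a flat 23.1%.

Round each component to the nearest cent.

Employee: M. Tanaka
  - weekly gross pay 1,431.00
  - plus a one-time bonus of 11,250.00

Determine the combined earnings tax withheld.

2,792.45

Earnings Tax: taxable = 1,431.00
  15.00 + 15.8% × (1,431.00 − 300.00) = 15.00 + 15.8% × 1,131.00 = 193.70
Supplemental (23.1% flat on bonus): 23.1% × 11,250.00 = 2,598.75
Total earnings tax: 193.70 + 2,598.75 = 2,792.45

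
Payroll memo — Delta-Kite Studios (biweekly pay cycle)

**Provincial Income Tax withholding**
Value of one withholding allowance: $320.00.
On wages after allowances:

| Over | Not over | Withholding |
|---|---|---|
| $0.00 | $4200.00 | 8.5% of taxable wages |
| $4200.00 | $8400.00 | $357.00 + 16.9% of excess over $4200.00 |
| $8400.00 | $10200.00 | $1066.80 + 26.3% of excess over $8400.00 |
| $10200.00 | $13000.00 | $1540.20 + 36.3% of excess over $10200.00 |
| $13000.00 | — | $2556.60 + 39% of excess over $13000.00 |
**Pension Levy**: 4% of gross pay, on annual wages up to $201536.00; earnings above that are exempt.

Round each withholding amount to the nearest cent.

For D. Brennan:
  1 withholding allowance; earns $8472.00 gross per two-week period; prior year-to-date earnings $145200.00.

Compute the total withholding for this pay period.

$1363.77

Provincial Income Tax: taxable = $8472.00 − 1×$320.00 = $8152.00
  $357.00 + 16.9% × ($8152.00 − $4200.00) = $357.00 + 16.9% × $3952.00 = $1024.89
Pension Levy: 4% × $8472.00 = $338.88
Total: $1024.89 + $338.88 = $1363.77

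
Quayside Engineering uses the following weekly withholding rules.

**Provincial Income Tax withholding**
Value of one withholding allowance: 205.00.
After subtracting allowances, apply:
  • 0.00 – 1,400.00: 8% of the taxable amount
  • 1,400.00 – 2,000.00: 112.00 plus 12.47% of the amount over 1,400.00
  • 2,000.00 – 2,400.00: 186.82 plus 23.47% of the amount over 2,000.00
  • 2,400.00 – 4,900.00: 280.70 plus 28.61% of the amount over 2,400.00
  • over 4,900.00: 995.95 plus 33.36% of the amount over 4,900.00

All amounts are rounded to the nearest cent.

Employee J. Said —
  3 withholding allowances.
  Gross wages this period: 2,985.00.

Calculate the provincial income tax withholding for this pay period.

Provincial Income Tax: taxable = 2,985.00 − 3×205.00 = 2,370.00
  186.82 + 23.47% × (2,370.00 − 2,000.00) = 186.82 + 23.47% × 370.00 = 273.66

273.66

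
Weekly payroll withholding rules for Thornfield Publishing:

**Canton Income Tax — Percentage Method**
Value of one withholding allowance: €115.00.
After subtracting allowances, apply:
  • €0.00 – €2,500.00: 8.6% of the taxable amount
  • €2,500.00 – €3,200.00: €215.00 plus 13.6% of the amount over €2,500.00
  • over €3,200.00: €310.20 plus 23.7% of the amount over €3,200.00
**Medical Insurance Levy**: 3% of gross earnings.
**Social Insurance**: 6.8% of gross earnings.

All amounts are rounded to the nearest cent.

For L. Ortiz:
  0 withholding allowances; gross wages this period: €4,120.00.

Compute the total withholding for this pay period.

€932.00

Canton Income Tax: taxable = €4,120.00
  €310.20 + 23.7% × (€4,120.00 − €3,200.00) = €310.20 + 23.7% × €920.00 = €528.24
Medical Insurance Levy: 3% × €4,120.00 = €123.60
Social Insurance: 6.8% × €4,120.00 = €280.16
Total: €528.24 + €123.60 + €280.16 = €932.00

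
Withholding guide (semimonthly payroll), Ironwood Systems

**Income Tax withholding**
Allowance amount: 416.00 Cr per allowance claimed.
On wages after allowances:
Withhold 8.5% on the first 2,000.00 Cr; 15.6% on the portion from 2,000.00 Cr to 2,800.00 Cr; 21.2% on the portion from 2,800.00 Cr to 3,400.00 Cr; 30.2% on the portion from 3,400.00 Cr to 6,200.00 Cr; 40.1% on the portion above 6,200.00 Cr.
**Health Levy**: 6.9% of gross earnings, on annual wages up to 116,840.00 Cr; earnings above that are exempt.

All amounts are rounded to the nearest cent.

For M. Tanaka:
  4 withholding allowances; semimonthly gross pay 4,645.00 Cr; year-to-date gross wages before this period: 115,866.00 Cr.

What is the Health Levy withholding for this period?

Health Levy: cap 116,840.00 Cr − YTD 115,866.00 Cr = 974.00 Cr subject; 6.9% × 974.00 Cr = 67.21 Cr

67.21 Cr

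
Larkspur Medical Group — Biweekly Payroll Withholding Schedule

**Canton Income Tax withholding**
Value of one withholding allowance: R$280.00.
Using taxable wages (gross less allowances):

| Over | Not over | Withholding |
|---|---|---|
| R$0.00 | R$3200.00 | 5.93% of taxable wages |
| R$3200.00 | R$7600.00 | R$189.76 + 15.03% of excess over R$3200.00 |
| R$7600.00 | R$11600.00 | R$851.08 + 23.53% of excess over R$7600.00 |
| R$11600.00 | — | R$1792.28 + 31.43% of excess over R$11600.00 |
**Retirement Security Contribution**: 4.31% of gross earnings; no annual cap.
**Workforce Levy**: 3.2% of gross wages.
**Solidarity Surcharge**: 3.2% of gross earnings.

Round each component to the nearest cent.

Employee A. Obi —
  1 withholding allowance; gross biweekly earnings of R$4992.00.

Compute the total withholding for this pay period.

R$951.65

Canton Income Tax: taxable = R$4992.00 − 1×R$280.00 = R$4712.00
  R$189.76 + 15.03% × (R$4712.00 − R$3200.00) = R$189.76 + 15.03% × R$1512.00 = R$417.01
Retirement Security Contribution: 4.31% × R$4992.00 = R$215.16
Workforce Levy: 3.2% × R$4992.00 = R$159.74
Solidarity Surcharge: 3.2% × R$4992.00 = R$159.74
Total: R$417.01 + R$215.16 + R$159.74 + R$159.74 = R$951.65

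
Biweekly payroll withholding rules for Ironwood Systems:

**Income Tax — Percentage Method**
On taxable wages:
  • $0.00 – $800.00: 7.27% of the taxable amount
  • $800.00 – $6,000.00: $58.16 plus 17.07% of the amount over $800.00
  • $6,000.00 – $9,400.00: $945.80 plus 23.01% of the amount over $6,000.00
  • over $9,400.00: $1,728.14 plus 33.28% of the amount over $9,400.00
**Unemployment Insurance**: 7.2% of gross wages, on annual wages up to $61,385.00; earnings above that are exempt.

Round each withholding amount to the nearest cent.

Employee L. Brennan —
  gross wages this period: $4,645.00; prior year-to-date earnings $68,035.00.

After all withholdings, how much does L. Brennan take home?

$3,930.50

Income Tax: taxable = $4,645.00
  $58.16 + 17.07% × ($4,645.00 − $800.00) = $58.16 + 17.07% × $3,845.00 = $714.50
Unemployment Insurance: YTD $68,035.00 ≥ cap $61,385.00 → $0.00
Total withheld: $714.50 + $0.00 = $714.50
Net pay: $4,645.00 − $714.50 = $3,930.50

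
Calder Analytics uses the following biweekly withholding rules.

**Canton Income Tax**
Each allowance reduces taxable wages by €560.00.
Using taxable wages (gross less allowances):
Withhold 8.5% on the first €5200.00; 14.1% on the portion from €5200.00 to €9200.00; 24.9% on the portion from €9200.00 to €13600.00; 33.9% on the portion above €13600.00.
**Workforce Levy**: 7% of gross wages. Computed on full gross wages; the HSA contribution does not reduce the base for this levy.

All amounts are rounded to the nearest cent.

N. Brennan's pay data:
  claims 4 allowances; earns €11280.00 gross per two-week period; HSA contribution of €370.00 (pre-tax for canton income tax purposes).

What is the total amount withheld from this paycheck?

€1720.87

Canton Income Tax: taxable = €11280.00 − €370.00 − 4×€560.00 = €8670.00
  €442.00 + 14.1% × (€8670.00 − €5200.00) = €442.00 + 14.1% × €3470.00 = €931.27
Workforce Levy: 7% × €11280.00 = €789.60
Total: €931.27 + €789.60 = €1720.87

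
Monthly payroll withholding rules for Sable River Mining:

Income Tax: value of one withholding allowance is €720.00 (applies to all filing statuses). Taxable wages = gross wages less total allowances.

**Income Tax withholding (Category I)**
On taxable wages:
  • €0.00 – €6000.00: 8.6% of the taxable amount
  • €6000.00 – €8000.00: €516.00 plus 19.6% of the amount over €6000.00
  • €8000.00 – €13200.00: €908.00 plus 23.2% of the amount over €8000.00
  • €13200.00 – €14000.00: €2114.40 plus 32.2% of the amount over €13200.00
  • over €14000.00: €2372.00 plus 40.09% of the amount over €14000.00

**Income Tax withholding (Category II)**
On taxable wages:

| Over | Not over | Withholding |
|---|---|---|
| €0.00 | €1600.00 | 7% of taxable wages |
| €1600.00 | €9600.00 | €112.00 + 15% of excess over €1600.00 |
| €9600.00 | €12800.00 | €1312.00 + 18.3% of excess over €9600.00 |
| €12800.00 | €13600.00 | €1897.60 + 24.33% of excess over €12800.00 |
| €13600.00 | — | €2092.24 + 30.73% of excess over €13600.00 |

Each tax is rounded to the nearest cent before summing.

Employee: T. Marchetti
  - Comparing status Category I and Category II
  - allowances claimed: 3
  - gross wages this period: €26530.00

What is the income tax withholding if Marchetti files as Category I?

€6529.33

Income Tax (Category I): taxable = €26530.00 − 3×€720.00 = €24370.00
  €2372.00 + 40.09% × (€24370.00 − €14000.00) = €2372.00 + 40.09% × €10370.00 = €6529.33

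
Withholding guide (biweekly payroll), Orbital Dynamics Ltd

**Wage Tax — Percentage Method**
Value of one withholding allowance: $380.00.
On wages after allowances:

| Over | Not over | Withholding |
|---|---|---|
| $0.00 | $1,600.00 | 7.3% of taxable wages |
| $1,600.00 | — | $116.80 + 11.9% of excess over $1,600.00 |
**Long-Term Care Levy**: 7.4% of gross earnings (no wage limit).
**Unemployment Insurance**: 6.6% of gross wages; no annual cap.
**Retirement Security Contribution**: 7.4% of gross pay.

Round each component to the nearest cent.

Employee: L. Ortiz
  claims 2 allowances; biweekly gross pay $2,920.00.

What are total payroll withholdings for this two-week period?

$808.32

Wage Tax: taxable = $2,920.00 − 2×$380.00 = $2,160.00
  $116.80 + 11.9% × ($2,160.00 − $1,600.00) = $116.80 + 11.9% × $560.00 = $183.44
Long-Term Care Levy: 7.4% × $2,920.00 = $216.08
Unemployment Insurance: 6.6% × $2,920.00 = $192.72
Retirement Security Contribution: 7.4% × $2,920.00 = $216.08
Total: $183.44 + $216.08 + $192.72 + $216.08 = $808.32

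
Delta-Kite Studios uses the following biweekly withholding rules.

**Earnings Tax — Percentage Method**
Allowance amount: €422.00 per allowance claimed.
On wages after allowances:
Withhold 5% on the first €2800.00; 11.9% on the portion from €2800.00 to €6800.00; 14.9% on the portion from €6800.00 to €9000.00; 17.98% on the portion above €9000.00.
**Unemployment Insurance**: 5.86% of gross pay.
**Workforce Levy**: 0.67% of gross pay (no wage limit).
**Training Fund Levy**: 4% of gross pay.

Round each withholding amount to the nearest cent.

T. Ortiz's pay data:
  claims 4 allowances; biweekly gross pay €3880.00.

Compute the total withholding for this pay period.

€518.17

Earnings Tax: taxable = €3880.00 − 4×€422.00 = €2192.00
  5% × €2192.00 = €109.60
Unemployment Insurance: 5.86% × €3880.00 = €227.37
Workforce Levy: 0.67% × €3880.00 = €26.00
Training Fund Levy: 4% × €3880.00 = €155.20
Total: €109.60 + €227.37 + €26.00 + €155.20 = €518.17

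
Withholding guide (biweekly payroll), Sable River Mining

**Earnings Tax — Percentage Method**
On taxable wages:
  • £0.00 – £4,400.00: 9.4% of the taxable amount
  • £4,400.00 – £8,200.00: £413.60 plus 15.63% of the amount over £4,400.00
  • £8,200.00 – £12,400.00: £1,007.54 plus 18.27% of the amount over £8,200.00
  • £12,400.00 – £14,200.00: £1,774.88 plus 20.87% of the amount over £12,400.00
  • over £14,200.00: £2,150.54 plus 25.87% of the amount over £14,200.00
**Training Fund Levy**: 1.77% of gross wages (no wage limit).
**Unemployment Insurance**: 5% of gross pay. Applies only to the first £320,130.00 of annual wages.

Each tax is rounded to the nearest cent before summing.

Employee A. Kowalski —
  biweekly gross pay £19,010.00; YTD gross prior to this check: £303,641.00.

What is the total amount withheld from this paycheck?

Earnings Tax: taxable = £19,010.00
  £2,150.54 + 25.87% × (£19,010.00 − £14,200.00) = £2,150.54 + 25.87% × £4,810.00 = £3,394.89
Training Fund Levy: 1.77% × £19,010.00 = £336.48
Unemployment Insurance: cap £320,130.00 − YTD £303,641.00 = £16,489.00 subject; 5% × £16,489.00 = £824.45
Total: £3,394.89 + £336.48 + £824.45 = £4,555.82

£4,555.82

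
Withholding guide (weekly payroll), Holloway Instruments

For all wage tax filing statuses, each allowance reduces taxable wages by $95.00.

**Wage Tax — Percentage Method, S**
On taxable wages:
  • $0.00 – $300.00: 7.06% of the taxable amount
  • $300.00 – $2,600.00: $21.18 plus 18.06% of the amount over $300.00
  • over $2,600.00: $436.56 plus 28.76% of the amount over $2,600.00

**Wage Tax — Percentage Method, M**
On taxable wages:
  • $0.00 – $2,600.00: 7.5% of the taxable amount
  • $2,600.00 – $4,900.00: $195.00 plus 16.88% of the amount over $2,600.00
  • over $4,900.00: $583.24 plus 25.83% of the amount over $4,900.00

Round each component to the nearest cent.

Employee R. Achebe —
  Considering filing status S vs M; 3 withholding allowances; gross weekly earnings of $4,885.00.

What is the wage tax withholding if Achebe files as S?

$1,011.76

Wage Tax (S): taxable = $4,885.00 − 3×$95.00 = $4,600.00
  $436.56 + 28.76% × ($4,600.00 − $2,600.00) = $436.56 + 28.76% × $2,000.00 = $1,011.76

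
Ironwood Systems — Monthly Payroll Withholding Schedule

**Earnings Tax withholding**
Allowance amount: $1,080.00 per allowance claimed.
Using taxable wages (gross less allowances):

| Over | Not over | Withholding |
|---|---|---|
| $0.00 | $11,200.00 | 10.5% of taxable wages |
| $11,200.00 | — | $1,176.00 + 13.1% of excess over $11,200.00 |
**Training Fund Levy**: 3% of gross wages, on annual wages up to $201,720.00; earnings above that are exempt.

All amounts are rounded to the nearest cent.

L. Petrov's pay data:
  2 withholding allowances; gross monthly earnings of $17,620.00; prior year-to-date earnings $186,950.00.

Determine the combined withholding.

$2,177.16

Earnings Tax: taxable = $17,620.00 − 2×$1,080.00 = $15,460.00
  $1,176.00 + 13.1% × ($15,460.00 − $11,200.00) = $1,176.00 + 13.1% × $4,260.00 = $1,734.06
Training Fund Levy: cap $201,720.00 − YTD $186,950.00 = $14,770.00 subject; 3% × $14,770.00 = $443.10
Total: $1,734.06 + $443.10 = $2,177.16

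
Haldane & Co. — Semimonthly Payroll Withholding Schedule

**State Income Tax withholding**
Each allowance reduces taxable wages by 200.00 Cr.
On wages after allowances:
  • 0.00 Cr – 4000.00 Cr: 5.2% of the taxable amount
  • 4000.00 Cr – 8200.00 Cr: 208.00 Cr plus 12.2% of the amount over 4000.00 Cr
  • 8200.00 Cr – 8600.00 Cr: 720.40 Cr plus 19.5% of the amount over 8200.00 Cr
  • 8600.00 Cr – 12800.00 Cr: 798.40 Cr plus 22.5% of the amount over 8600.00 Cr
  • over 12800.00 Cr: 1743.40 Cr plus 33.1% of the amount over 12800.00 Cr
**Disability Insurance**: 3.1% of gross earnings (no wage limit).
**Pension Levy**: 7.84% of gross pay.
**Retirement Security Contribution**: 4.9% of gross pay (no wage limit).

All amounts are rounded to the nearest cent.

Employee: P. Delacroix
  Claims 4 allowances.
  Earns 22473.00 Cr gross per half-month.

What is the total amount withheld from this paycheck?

8240.08 Cr

State Income Tax: taxable = 22473.00 Cr − 4×200.00 Cr = 21673.00 Cr
  1743.40 Cr + 33.1% × (21673.00 Cr − 12800.00 Cr) = 1743.40 Cr + 33.1% × 8873.00 Cr = 4680.36 Cr
Disability Insurance: 3.1% × 22473.00 Cr = 696.66 Cr
Pension Levy: 7.84% × 22473.00 Cr = 1761.88 Cr
Retirement Security Contribution: 4.9% × 22473.00 Cr = 1101.18 Cr
Total: 4680.36 Cr + 696.66 Cr + 1761.88 Cr + 1101.18 Cr = 8240.08 Cr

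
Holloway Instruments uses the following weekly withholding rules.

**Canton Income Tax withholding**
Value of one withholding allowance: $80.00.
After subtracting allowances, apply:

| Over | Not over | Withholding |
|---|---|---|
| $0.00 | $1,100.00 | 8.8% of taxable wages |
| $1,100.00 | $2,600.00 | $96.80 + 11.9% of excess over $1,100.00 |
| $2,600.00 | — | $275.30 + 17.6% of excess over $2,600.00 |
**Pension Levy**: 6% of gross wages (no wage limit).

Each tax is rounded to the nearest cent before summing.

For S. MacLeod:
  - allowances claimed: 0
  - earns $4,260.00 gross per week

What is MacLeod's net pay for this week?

Canton Income Tax: taxable = $4,260.00
  $275.30 + 17.6% × ($4,260.00 − $2,600.00) = $275.30 + 17.6% × $1,660.00 = $567.46
Pension Levy: 6% × $4,260.00 = $255.60
Total withheld: $567.46 + $255.60 = $823.06
Net pay: $4,260.00 − $823.06 = $3,436.94

$3,436.94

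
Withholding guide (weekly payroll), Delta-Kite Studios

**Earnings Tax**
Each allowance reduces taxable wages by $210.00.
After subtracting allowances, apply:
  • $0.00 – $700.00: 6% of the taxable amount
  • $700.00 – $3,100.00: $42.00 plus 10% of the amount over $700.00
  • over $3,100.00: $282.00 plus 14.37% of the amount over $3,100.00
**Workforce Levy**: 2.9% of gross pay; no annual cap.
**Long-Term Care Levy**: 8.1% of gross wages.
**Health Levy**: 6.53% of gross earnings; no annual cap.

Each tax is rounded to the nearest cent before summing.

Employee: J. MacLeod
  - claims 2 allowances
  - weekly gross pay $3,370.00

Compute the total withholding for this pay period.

$857.76

Earnings Tax: taxable = $3,370.00 − 2×$210.00 = $2,950.00
  $42.00 + 10% × ($2,950.00 − $700.00) = $42.00 + 10% × $2,250.00 = $267.00
Workforce Levy: 2.9% × $3,370.00 = $97.73
Long-Term Care Levy: 8.1% × $3,370.00 = $272.97
Health Levy: 6.53% × $3,370.00 = $220.06
Total: $267.00 + $97.73 + $272.97 + $220.06 = $857.76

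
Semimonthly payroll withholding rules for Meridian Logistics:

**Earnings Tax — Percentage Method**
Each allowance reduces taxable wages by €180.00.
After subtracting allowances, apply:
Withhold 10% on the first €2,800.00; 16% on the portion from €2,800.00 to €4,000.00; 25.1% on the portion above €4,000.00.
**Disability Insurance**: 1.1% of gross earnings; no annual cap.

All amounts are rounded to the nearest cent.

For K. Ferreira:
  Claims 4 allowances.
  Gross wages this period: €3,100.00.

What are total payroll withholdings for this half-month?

Earnings Tax: taxable = €3,100.00 − 4×€180.00 = €2,380.00
  10% × €2,380.00 = €238.00
Disability Insurance: 1.1% × €3,100.00 = €34.10
Total: €238.00 + €34.10 = €272.10

€272.10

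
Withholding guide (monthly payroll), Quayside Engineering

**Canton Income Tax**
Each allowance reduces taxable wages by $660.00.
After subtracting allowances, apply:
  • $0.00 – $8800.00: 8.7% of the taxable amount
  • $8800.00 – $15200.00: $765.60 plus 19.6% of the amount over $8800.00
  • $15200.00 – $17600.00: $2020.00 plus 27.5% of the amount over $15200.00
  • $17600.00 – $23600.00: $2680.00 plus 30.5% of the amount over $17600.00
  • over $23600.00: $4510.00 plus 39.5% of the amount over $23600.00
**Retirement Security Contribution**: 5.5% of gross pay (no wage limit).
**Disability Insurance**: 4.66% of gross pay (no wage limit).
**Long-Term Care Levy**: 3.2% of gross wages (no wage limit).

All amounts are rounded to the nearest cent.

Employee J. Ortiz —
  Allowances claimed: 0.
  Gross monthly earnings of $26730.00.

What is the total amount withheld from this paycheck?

$9317.48

Canton Income Tax: taxable = $26730.00
  $4510.00 + 39.5% × ($26730.00 − $23600.00) = $4510.00 + 39.5% × $3130.00 = $5746.35
Retirement Security Contribution: 5.5% × $26730.00 = $1470.15
Disability Insurance: 4.66% × $26730.00 = $1245.62
Long-Term Care Levy: 3.2% × $26730.00 = $855.36
Total: $5746.35 + $1470.15 + $1245.62 + $855.36 = $9317.48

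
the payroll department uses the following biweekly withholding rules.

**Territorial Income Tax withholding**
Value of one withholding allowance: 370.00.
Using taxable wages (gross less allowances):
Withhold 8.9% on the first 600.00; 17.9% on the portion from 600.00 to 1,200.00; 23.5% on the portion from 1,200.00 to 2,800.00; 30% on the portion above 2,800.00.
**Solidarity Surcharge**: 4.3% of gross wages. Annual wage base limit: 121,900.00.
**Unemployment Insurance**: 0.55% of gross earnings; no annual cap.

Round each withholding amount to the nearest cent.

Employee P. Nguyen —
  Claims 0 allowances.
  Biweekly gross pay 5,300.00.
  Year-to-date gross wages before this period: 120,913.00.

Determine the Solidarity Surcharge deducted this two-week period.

Solidarity Surcharge: cap 121,900.00 − YTD 120,913.00 = 987.00 subject; 4.3% × 987.00 = 42.44

42.44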